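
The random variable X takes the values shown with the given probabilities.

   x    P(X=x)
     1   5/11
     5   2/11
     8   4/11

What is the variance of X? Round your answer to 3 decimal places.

E[X] = (5/11)·1 + (2/11)·5 + (4/11)·8 = 47/11
E[X²] = (5/11)·1 + (2/11)·25 + (4/11)·64 = 311/11
Var(X) = 311/11 − (47/11)² = 1212/121 ≈ 10.017

10.017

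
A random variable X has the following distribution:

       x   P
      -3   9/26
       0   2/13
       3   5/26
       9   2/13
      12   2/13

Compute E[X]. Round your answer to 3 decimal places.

E[X] = (9/26)·(-3) + (2/13)·0 + (5/26)·3 + (2/13)·9 + (2/13)·12
     = 36/13 ≈ 2.769

2.769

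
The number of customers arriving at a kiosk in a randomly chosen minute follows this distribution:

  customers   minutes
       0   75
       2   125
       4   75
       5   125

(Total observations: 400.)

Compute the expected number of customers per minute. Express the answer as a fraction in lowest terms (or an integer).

Total = 400, so P(customers=0) = 75/400, etc.
E[X] = (3/16)·0 + (5/16)·2 + (3/16)·4 + (5/16)·5
     = 47/16

47/16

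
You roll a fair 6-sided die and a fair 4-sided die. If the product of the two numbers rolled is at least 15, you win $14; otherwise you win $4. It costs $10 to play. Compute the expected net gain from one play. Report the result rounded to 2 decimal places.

-$3.92

E[payout] = (19/24)·4 + (5/24)·14 = 73/12
Expected profit = 73/12 − 10 = -47/12 ≈ -$3.92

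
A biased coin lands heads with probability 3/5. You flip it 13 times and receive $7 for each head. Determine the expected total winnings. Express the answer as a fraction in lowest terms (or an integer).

273/5 dollars

E[#heads] = 13·3/5 = 39/5 (linearity over flips).
E[winnings] = 7·39/5 = 273/5.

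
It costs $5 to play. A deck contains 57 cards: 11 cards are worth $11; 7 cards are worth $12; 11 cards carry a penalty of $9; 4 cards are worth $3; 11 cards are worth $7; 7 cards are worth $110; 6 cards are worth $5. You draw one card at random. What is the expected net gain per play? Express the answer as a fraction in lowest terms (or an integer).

E[payout] = (11/57)·11 + (7/57)·12 + (11/57)·(-9) + (4/57)·3 + (11/57)·7 + (7/57)·110 + (6/57)·5 = 995/57
Expected profit = 995/57 − 5 = 710/57

710/57 dollars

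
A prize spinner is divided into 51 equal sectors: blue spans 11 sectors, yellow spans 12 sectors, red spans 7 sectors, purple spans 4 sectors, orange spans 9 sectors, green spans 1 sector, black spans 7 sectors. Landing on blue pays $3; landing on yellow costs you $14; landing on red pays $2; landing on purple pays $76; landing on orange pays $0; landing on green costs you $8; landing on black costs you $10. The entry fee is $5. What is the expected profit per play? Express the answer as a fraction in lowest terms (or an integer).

E[payout] = (11/51)·3 + (12/51)·(-14) + (7/51)·2 + (4/51)·76 + (9/51)·0 + (1/51)·(-8) + (7/51)·(-10) = 35/17
Expected profit = 35/17 − 5 = -50/17

-50/17 dollars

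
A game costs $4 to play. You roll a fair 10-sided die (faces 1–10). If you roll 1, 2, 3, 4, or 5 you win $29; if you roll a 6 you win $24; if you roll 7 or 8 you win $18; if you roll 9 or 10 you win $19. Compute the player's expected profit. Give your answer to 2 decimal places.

E[payout] = (1/5)·18 + (1/5)·19 + (1/10)·24 + (1/2)·29 = 243/10
Expected profit = 243/10 − 4 = 203/10 ≈ $20.30

$20.30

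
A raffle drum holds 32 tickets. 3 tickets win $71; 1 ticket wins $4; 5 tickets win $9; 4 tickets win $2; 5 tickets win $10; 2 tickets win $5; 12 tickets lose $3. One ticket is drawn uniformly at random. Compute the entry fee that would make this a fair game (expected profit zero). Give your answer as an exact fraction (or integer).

E[payout] = (3/32)·71 + (1/32)·4 + (5/32)·9 + (4/32)·2 + (5/32)·10 + (2/32)·5 + (12/32)·(-3) = 147/16
Fair fee = E[payout] = 147/16

147/16 dollars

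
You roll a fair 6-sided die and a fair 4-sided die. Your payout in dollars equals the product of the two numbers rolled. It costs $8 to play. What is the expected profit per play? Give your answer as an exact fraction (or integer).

3/4 dollars

Distribution of the product of the two numbers rolled: 1 w.p. 1/24, 2 w.p. 1/12, 3 w.p. 1/12, 4 w.p. 1/8, 5 w.p. 1/24, 6 w.p. 1/8, …
E[payout] = (1/24)·1 + (1/12)·2 + (1/12)·3 + (1/8)·4 + (1/24)·5 + (1/8)·6 + (1/12)·8 + (1/24)·9 + (1/24)·10 + (1/8)·12 + (1/24)·15 + (1/24)·16 + (1/24)·18 + (1/24)·20 + (1/24)·24 = 35/4
Expected profit = 35/4 − 8 = 3/4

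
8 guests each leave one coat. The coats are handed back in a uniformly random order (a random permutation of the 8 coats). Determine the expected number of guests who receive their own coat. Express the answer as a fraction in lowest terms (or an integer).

1

Let Xᵢ = 1 if person i gets their own coat. For each i, P(Xᵢ=1) = 1/8.
By linearity of expectation, E[X₁+…+X_8] = 8·(1/8) = 1.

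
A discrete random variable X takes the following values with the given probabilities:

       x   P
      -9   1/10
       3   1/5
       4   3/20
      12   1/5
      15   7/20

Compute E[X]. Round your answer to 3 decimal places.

7.950

E[X] = (1/10)·(-9) + (1/5)·3 + (3/20)·4 + (1/5)·12 + (7/20)·15
     = 159/20 ≈ 7.950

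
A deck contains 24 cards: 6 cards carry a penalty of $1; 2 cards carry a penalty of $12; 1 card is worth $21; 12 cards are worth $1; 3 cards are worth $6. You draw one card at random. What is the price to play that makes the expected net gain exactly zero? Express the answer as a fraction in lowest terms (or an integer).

7/8 dollars

E[payout] = (6/24)·(-1) + (2/24)·(-12) + (1/24)·21 + (12/24)·1 + (3/24)·6 = 7/8
Fair fee = E[payout] = 7/8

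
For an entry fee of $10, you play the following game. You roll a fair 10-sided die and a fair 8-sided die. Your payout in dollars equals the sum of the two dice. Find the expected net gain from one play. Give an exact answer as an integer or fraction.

Distribution of the sum of the two dice: 2 w.p. 1/80, 3 w.p. 1/40, 4 w.p. 3/80, 5 w.p. 1/20, 6 w.p. 1/16, 7 w.p. 3/40, …
E[payout] = (1/80)·2 + (1/40)·3 + (3/80)·4 + (1/20)·5 + (1/16)·6 + (3/40)·7 + (7/80)·8 + (1/10)·9 + (1/10)·10 + (1/10)·11 + (7/80)·12 + (3/40)·13 + (1/16)·14 + (1/20)·15 + (3/80)·16 + (1/40)·17 + (1/80)·18 = 10
Expected profit = 10 − 10 = 0

$0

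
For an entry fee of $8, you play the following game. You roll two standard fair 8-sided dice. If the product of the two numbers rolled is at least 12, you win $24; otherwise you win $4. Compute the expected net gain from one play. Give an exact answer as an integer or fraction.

E[payout] = (23/64)·4 + (41/64)·24 = 269/16
Expected profit = 269/16 − 8 = 141/16

141/16 dollars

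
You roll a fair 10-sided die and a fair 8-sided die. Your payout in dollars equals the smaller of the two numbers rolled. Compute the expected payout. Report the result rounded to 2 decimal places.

Distribution of the smaller of the two numbers rolled: 1 w.p. 17/80, 2 w.p. 3/16, 3 w.p. 13/80, 4 w.p. 11/80, 5 w.p. 9/80, 6 w.p. 7/80, …
E[payout] = (17/80)·1 + (3/16)·2 + (13/80)·3 + (11/80)·4 + (9/80)·5 + (7/80)·6 + (1/16)·7 + (3/80)·8 = 69/20
≈ $3.45

$3.45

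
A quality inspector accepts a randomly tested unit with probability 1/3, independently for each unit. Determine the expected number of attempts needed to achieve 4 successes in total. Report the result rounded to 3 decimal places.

By linearity (sum of 4 independent geometric waits), E[trials] = 4/p = 4/(1/3) = 12.
≈ 12.000

12.000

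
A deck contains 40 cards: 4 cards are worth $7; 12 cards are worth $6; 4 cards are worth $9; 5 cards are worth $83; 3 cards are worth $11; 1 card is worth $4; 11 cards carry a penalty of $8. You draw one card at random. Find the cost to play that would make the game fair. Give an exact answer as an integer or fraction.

25/2 dollars

E[payout] = (4/40)·7 + (12/40)·6 + (4/40)·9 + (5/40)·83 + (3/40)·11 + (1/40)·4 + (11/40)·(-8) = 25/2
Fair fee = E[payout] = 25/2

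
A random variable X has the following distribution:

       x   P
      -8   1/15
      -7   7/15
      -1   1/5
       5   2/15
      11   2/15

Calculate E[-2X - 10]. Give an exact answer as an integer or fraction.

-94/15

E[-2x-10] = (1/15)·6 + (7/15)·4 + (1/5)·(-8) + (2/15)·(-20) + (2/15)·(-32)
     = -94/15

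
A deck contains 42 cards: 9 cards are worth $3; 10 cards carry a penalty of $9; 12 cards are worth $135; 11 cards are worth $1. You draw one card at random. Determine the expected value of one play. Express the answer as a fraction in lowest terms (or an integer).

E[payout] = (9/42)·3 + (10/42)·(-9) + (12/42)·135 + (11/42)·1 = 112/3

112/3 dollars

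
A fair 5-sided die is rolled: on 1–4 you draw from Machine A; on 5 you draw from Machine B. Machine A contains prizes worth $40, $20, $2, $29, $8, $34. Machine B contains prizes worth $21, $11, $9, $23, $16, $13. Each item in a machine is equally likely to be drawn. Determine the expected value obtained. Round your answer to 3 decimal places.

$20.833

E[X | Machine A] = (40 + 20 + 2 + 29 + 8 + 34)/6 = 133/6
E[X | Machine B] = (21 + 11 + 9 + 23 + 16 + 13)/6 = 31/2
E[X] = (4/5)·133/6 + (1/5)·31/2 = 125/6 ≈ 20.833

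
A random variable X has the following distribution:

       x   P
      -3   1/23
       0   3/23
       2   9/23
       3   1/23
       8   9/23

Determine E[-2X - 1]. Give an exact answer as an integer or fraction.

-203/23

E[-2x-1] = (1/23)·5 + (3/23)·(-1) + (9/23)·(-5) + (1/23)·(-7) + (9/23)·(-17)
     = -203/23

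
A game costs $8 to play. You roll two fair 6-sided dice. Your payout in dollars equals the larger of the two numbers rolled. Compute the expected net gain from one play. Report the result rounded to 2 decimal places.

Distribution of the larger of the two numbers rolled: 1 w.p. 1/36, 2 w.p. 1/12, 3 w.p. 5/36, 4 w.p. 7/36, 5 w.p. 1/4, 6 w.p. 11/36
E[payout] = (1/36)·1 + (1/12)·2 + (5/36)·3 + (7/36)·4 + (1/4)·5 + (11/36)·6 = 161/36
Expected profit = 161/36 − 8 = -127/36 ≈ -$3.53

-$3.53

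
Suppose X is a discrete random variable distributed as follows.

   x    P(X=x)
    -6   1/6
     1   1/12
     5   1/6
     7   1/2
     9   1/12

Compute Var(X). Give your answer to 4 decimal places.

24.1389

E[X] = (1/6)·(-6) + (1/12)·1 + (1/6)·5 + (1/2)·7 + (1/12)·9 = 25/6
E[X²] = (1/6)·36 + (1/12)·1 + (1/6)·25 + (1/2)·49 + (1/12)·81 = 83/2
Var(X) = 83/2 − (25/6)² = 869/36 ≈ 24.1389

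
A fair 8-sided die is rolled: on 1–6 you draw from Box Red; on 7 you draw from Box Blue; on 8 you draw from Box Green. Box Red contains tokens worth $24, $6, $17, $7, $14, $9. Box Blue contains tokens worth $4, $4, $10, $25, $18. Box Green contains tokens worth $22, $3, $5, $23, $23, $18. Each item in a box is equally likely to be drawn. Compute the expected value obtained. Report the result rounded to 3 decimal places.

E[X | Box Red] = (24 + 6 + 17 + 7 + 14 + 9)/6 = 77/6
E[X | Box Blue] = (4 + 4 + 10 + 25 + 18)/5 = 61/5
E[X | Box Green] = (22 + 3 + 5 + 23 + 23 + 18)/6 = 47/3
E[X] = (3/4)·77/6 + (1/8)·61/5 + (1/8)·47/3 = 1573/120 ≈ 13.108

$13.108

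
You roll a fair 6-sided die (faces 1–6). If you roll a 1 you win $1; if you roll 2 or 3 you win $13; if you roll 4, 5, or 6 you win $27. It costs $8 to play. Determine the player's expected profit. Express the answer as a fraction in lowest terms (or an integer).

E[payout] = (1/6)·1 + (1/3)·13 + (1/2)·27 = 18
Expected profit = 18 − 8 = 10

$10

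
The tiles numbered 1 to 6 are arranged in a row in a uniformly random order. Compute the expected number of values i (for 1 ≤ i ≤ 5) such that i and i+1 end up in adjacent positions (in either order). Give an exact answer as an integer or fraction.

For each i ∈ {1,…,5}, let Xᵢ = 1 if i and i+1 are adjacent. P(Xᵢ=1) = 2·(6−1)!/6! = 2/6.
By linearity, E[ΣXᵢ] = (5)·(2/6) = 5/3.

5/3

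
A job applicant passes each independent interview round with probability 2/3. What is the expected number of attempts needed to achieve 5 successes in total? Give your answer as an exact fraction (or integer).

By linearity (sum of 5 independent geometric waits), E[trials] = 5/p = 5/(2/3) = 15/2.

15/2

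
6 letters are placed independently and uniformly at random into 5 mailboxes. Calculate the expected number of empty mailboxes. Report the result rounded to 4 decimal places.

Let Xⱼ=1 if mailbox j is empty. P(Xⱼ=1) = ((5-1)/5)^6 = 4096/15625.
By linearity, E[#empty] = 5·4096/15625 = 4096/3125.
≈ 1.3107

1.3107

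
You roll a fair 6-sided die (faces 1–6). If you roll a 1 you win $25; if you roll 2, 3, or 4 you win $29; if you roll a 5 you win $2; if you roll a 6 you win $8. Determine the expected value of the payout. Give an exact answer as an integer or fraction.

E[payout] = (1/6)·2 + (1/6)·8 + (1/6)·25 + (1/2)·29 = 61/3

61/3 dollars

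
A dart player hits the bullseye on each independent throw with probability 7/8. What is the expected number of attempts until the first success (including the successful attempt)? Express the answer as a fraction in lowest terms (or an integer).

For a geometric distribution, E[trials] = 1/p = 1/(7/8) = 8/7.

8/7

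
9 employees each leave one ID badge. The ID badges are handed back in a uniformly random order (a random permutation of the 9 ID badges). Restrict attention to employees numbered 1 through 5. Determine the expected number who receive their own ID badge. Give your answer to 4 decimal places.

Let Xᵢ = 1 if person i gets their own ID badge. For each i, P(Xᵢ=1) = 1/9.
By linearity of expectation, E[X₁+…+X_5] = 5·(1/9) = 5/9.
≈ 0.5556

0.5556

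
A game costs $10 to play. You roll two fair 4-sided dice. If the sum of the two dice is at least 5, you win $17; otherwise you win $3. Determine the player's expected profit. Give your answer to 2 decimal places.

$1.75

E[payout] = (3/8)·3 + (5/8)·17 = 47/4
Expected profit = 47/4 − 10 = 7/4 ≈ $1.75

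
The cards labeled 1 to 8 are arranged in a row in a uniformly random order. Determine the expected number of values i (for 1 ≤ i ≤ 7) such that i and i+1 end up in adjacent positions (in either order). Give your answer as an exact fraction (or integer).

For each i ∈ {1,…,7}, let Xᵢ = 1 if i and i+1 are adjacent. P(Xᵢ=1) = 2·(8−1)!/8! = 2/8.
By linearity, E[ΣXᵢ] = (7)·(2/8) = 7/4.

7/4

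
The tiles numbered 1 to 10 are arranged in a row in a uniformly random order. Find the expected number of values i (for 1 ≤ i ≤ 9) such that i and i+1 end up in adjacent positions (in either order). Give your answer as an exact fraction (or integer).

9/5

For each i ∈ {1,…,9}, let Xᵢ = 1 if i and i+1 are adjacent. P(Xᵢ=1) = 2·(10−1)!/10! = 2/10.
By linearity, E[ΣXᵢ] = (9)·(2/10) = 9/5.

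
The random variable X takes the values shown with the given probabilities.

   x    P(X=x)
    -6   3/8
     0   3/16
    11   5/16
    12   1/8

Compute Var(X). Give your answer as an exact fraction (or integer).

E[X] = (3/8)·(-6) + (3/16)·0 + (5/16)·11 + (1/8)·12 = 43/16
E[X²] = (3/8)·36 + (3/16)·0 + (5/16)·121 + (1/8)·144 = 1109/16
Var(X) = 1109/16 − (43/16)² = 15895/256

15895/256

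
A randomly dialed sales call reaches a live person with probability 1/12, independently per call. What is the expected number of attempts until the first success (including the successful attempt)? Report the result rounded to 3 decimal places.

12.000

For a geometric distribution, E[trials] = 1/p = 1/(1/12) = 12.
≈ 12.000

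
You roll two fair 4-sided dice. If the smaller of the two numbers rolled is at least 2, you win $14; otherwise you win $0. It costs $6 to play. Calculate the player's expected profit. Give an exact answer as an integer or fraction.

E[payout] = (7/16)·0 + (9/16)·14 = 63/8
Expected profit = 63/8 − 6 = 15/8

15/8 dollars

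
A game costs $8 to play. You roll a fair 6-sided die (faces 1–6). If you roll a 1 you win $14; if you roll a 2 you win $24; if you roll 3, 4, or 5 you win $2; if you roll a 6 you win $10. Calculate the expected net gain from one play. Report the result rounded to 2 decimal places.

E[payout] = (1/2)·2 + (1/6)·10 + (1/6)·14 + (1/6)·24 = 9
Expected profit = 9 − 8 = 1 ≈ $1.00

$1.00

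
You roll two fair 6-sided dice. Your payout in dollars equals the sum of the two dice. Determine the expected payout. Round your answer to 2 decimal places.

Distribution of the sum of the two dice: 2 w.p. 1/36, 3 w.p. 1/18, 4 w.p. 1/12, 5 w.p. 1/9, 6 w.p. 5/36, 7 w.p. 1/6, …
E[payout] = (1/36)·2 + (1/18)·3 + (1/12)·4 + (1/9)·5 + (5/36)·6 + (1/6)·7 + (5/36)·8 + (1/9)·9 + (1/12)·10 + (1/18)·11 + (1/36)·12 = 7
≈ $7.00

$7.00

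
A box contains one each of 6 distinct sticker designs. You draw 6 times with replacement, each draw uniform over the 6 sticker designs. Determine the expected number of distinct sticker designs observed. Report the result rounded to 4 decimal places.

3.9906

Let Xⱼ=1 if type j appears at least once. P(Xⱼ=1) = 1 − ((6−1)/6)^6 = 31031/46656.
E[#distinct] = 6·31031/46656 = 31031/7776.
≈ 3.9906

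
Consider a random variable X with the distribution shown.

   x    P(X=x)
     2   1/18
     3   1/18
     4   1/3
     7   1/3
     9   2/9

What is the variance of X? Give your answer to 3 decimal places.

E[X] = (1/18)·2 + (1/18)·3 + (1/3)·4 + (1/3)·7 + (2/9)·9 = 107/18
E[X²] = (1/18)·4 + (1/18)·9 + (1/3)·16 + (1/3)·49 + (2/9)·81 = 727/18
Var(X) = 727/18 − (107/18)² = 1637/324 ≈ 5.052

5.052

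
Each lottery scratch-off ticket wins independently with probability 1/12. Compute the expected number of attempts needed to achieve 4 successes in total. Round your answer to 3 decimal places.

48.000

By linearity (sum of 4 independent geometric waits), E[trials] = 4/p = 4/(1/12) = 48.
≈ 48.000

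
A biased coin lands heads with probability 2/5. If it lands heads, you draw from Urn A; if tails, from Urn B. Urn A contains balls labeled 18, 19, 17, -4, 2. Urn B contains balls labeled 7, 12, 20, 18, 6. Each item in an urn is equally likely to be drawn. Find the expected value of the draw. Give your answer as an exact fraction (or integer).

E[X | Urn A] = (18 + 19 + 17 − 4 + 2)/5 = 52/5
E[X | Urn B] = (7 + 12 + 20 + 18 + 6)/5 = 63/5
E[X] = (2/5)·52/5 + (3/5)·63/5 = 293/25

293/25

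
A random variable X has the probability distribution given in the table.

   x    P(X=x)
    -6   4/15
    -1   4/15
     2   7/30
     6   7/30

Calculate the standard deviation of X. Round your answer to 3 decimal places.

4.382

E[X] = 0, E[X²] = 96/5
Var(X) = E[X²] − (E[X])² = 96/5 − 0 = 96/5
SD(X) = √(96/5) ≈ 4.382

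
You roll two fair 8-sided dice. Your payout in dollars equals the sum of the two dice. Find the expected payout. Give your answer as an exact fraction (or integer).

Distribution of the sum of the two dice: 2 w.p. 1/64, 3 w.p. 1/32, 4 w.p. 3/64, 5 w.p. 1/16, 6 w.p. 5/64, 7 w.p. 3/32, …
E[payout] = (1/64)·2 + (1/32)·3 + (3/64)·4 + (1/16)·5 + (5/64)·6 + (3/32)·7 + (7/64)·8 + (1/8)·9 + (7/64)·10 + (3/32)·11 + (5/64)·12 + (1/16)·13 + (3/64)·14 + (1/32)·15 + (1/64)·16 = 9

$9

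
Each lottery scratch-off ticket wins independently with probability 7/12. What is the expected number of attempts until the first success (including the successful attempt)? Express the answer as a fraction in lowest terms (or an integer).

12/7

For a geometric distribution, E[trials] = 1/p = 1/(7/12) = 12/7.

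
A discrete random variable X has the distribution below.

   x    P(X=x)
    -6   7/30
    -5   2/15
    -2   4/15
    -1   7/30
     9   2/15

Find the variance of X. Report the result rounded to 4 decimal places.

21.1656

E[X] = (7/30)·(-6) + (2/15)·(-5) + (4/15)·(-2) + (7/30)·(-1) + (2/15)·9 = -49/30
E[X²] = (7/30)·36 + (2/15)·25 + (4/15)·4 + (7/30)·1 + (2/15)·81 = 143/6
Var(X) = 143/6 − (-49/30)² = 19049/900 ≈ 21.1656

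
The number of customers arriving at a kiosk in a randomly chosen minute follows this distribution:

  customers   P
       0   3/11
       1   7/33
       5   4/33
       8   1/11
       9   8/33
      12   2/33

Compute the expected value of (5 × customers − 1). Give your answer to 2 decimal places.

21.27

E[5x-1] = (3/11)·(-1) + (7/33)·4 + (4/33)·24 + (1/11)·39 + (8/33)·44 + (2/33)·59
     = 234/11 ≈ 21.27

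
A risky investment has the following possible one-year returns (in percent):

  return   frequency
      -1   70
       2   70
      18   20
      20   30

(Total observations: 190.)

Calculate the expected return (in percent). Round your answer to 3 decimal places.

Total = 190, so P(return=-1) = 70/190, etc.
E[X] = (7/19)·(-1) + (7/19)·2 + (2/19)·18 + (3/19)·20
     = 103/19 ≈ 5.421

5.421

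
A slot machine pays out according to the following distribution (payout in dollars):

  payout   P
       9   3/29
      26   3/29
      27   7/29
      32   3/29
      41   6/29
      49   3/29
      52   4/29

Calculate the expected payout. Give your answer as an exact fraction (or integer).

E[X] = (3/29)·9 + (3/29)·26 + (7/29)·27 + (3/29)·32 + (6/29)·41 + (3/29)·49 + (4/29)·52
     = 991/29

991/29 dollars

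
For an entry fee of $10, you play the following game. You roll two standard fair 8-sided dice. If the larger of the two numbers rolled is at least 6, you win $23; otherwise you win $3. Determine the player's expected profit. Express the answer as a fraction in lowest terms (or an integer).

83/16 dollars

E[payout] = (25/64)·3 + (39/64)·23 = 243/16
Expected profit = 243/16 − 10 = 83/16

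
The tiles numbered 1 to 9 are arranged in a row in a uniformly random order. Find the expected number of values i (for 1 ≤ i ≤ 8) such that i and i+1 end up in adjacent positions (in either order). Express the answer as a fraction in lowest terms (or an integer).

16/9

For each i ∈ {1,…,8}, let Xᵢ = 1 if i and i+1 are adjacent. P(Xᵢ=1) = 2·(9−1)!/9! = 2/9.
By linearity, E[ΣXᵢ] = (8)·(2/9) = 16/9.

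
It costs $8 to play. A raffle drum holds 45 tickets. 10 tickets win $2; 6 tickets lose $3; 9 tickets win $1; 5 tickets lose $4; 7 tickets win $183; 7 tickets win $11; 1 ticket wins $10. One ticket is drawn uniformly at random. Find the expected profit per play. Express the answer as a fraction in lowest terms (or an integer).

111/5 dollars

E[payout] = (10/45)·2 + (6/45)·(-3) + (9/45)·1 + (5/45)·(-4) + (7/45)·183 + (7/45)·11 + (1/45)·10 = 151/5
Expected profit = 151/5 − 8 = 111/5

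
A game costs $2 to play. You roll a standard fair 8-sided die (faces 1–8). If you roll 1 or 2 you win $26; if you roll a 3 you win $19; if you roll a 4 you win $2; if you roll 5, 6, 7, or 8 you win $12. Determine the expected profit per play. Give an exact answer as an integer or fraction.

105/8 dollars

E[payout] = (1/8)·2 + (1/2)·12 + (1/8)·19 + (1/4)·26 = 121/8
Expected profit = 121/8 − 2 = 105/8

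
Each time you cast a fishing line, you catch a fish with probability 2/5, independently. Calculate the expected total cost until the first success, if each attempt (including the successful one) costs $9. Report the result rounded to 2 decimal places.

$22.50

E[#attempts] = 1/p = 5/2; E[cost] = 9·5/2 = 45/2.
≈ 22.50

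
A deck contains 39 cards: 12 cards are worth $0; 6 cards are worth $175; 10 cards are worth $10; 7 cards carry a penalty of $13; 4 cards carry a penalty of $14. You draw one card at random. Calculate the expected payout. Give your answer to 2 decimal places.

E[payout] = (12/39)·0 + (6/39)·175 + (10/39)·10 + (7/39)·(-13) + (4/39)·(-14) = 1003/39
≈ $25.72

$25.72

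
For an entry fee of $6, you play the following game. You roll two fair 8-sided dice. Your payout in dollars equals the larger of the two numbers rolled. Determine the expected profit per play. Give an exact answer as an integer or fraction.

Distribution of the larger of the two numbers rolled: 1 w.p. 1/64, 2 w.p. 3/64, 3 w.p. 5/64, 4 w.p. 7/64, 5 w.p. 9/64, 6 w.p. 11/64, …
E[payout] = (1/64)·1 + (3/64)·2 + (5/64)·3 + (7/64)·4 + (9/64)·5 + (11/64)·6 + (13/64)·7 + (15/64)·8 = 93/16
Expected profit = 93/16 − 6 = -3/16

-3/16 dollars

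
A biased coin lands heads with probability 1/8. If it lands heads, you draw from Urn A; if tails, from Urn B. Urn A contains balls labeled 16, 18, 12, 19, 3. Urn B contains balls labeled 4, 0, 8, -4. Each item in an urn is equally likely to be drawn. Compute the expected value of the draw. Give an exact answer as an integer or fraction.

69/20

E[X | Urn A] = (16 + 18 + 12 + 19 + 3)/5 = 68/5
E[X | Urn B] = (4 + 0 + 8 − 4)/4 = 2
E[X] = (1/8)·68/5 + (7/8)·2 = 69/20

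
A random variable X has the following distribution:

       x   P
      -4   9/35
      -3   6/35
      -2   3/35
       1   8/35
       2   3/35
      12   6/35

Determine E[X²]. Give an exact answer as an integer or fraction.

E[X²] = (9/35)·16 + (6/35)·9 + (3/35)·4 + (8/35)·1 + (3/35)·4 + (6/35)·144
     = 1094/35

1094/35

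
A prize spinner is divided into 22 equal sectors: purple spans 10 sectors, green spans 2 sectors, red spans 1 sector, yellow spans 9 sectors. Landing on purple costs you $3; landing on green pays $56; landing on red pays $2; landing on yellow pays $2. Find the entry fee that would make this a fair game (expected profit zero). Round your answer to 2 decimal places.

E[payout] = (10/22)·(-3) + (2/22)·56 + (1/22)·2 + (9/22)·2 = 51/11
Fair fee = E[payout] = 51/11 ≈ $4.64

$4.64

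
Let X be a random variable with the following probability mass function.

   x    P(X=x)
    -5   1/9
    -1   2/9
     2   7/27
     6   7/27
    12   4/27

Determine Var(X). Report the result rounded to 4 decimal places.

25.2538

E[X] = (1/9)·(-5) + (2/9)·(-1) + (7/27)·2 + (7/27)·6 + (4/27)·12 = 83/27
E[X²] = (1/9)·25 + (2/9)·1 + (7/27)·4 + (7/27)·36 + (4/27)·144 = 937/27
Var(X) = 937/27 − (83/27)² = 18410/729 ≈ 25.2538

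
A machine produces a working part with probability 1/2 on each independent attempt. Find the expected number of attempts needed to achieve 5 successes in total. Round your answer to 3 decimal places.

By linearity (sum of 5 independent geometric waits), E[trials] = 5/p = 5/(1/2) = 10.
≈ 10.000

10.000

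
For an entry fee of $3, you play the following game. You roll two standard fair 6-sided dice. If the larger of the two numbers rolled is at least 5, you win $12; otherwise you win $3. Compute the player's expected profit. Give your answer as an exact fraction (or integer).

E[payout] = (4/9)·3 + (5/9)·12 = 8
Expected profit = 8 − 3 = 5

$5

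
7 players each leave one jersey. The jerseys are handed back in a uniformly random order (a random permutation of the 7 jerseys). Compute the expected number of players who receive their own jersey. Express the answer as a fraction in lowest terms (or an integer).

Let Xᵢ = 1 if person i gets their own jersey. For each i, P(Xᵢ=1) = 1/7.
By linearity of expectation, E[X₁+…+X_7] = 7·(1/7) = 1.

1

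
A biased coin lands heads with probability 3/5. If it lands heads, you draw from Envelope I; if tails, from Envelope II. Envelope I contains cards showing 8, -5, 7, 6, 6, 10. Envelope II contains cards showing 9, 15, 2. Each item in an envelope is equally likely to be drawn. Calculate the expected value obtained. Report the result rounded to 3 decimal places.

6.667

E[X | Envelope I] = (8 − 5 + 7 + 6 + 6 + 10)/6 = 16/3
E[X | Envelope II] = (9 + 15 + 2)/3 = 26/3
E[X] = (3/5)·16/3 + (2/5)·26/3 = 20/3 ≈ 6.667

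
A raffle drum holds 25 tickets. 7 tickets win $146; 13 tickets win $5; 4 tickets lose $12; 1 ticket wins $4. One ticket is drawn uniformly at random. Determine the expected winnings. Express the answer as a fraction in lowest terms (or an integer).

E[payout] = (7/25)·146 + (13/25)·5 + (4/25)·(-12) + (1/25)·4 = 1043/25

1043/25 dollars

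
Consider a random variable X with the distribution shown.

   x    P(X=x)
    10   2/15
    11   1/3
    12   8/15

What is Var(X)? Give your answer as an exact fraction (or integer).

E[X] = (2/15)·10 + (1/3)·11 + (8/15)·12 = 57/5
E[X²] = (2/15)·100 + (1/3)·121 + (8/15)·144 = 1957/15
Var(X) = 1957/15 − (57/5)² = 38/75

38/75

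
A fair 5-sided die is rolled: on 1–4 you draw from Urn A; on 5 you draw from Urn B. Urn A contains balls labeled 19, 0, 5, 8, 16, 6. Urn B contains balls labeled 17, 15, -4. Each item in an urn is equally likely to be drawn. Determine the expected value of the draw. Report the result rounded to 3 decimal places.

9.067

E[X | Urn A] = (19 + 0 + 5 + 8 + 16 + 6)/6 = 9
E[X | Urn B] = (17 + 15 − 4)/3 = 28/3
E[X] = (4/5)·9 + (1/5)·28/3 = 136/15 ≈ 9.067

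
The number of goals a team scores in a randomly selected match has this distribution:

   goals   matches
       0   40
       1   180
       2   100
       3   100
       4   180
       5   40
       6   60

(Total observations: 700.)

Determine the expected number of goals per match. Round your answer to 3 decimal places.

Total = 700, so P(goals=0) = 40/700, etc.
E[X] = (2/35)·0 + (9/35)·1 + (1/7)·2 + (1/7)·3 + (9/35)·4 + (2/35)·5 + (3/35)·6
     = 14/5 ≈ 2.800

2.800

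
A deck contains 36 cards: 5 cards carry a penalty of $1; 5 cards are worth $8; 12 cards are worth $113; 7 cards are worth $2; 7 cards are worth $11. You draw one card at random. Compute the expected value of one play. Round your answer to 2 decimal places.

E[payout] = (5/36)·(-1) + (5/36)·8 + (12/36)·113 + (7/36)·2 + (7/36)·11 = 247/6
≈ $41.17

$41.17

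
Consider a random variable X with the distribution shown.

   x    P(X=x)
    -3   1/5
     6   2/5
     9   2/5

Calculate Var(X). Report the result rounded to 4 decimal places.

E[X] = (1/5)·(-3) + (2/5)·6 + (2/5)·9 = 27/5
E[X²] = (1/5)·9 + (2/5)·36 + (2/5)·81 = 243/5
Var(X) = 243/5 − (27/5)² = 486/25 ≈ 19.4400

19.4400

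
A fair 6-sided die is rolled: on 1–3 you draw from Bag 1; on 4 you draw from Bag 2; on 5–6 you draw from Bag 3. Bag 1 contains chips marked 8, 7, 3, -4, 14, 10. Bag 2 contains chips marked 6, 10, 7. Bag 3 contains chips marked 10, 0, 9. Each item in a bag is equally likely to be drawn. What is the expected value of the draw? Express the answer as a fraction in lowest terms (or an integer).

E[X | Bag 1] = (8 + 7 + 3 − 4 + 14 + 10)/6 = 19/3
E[X | Bag 2] = (6 + 10 + 7)/3 = 23/3
E[X | Bag 3] = (10 + 0 + 9)/3 = 19/3
E[X] = (1/2)·19/3 + (1/6)·23/3 + (1/3)·19/3 = 59/9

59/9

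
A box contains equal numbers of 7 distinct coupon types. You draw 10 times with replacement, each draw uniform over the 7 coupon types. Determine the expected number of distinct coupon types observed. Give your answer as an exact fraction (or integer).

222009073/40353607

Let Xⱼ=1 if type j appears at least once. P(Xⱼ=1) = 1 − ((7−1)/7)^10 = 222009073/282475249.
E[#distinct] = 7·222009073/282475249 = 222009073/40353607.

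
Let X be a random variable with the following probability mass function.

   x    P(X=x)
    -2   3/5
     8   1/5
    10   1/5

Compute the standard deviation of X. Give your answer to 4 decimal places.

5.4259

E[X] = 12/5, E[X²] = 176/5
Var(X) = E[X²] − (E[X])² = 176/5 − 144/25 = 736/25
SD(X) = √(736/25) ≈ 5.4259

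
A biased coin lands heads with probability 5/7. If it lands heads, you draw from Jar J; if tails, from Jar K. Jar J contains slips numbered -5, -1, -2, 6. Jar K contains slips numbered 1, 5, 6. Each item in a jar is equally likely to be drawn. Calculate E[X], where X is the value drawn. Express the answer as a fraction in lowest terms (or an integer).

E[X | Jar J] = (-5 − 1 − 2 + 6)/4 = -1/2
E[X | Jar K] = (1 + 5 + 6)/3 = 4
E[X] = (5/7)·(-1/2) + (2/7)·4 = 11/14

11/14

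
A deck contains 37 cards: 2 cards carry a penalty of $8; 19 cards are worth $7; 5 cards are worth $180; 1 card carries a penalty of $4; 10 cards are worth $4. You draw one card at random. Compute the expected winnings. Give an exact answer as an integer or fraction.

E[payout] = (2/37)·(-8) + (19/37)·7 + (5/37)·180 + (1/37)·(-4) + (10/37)·4 = 1053/37

1053/37 dollars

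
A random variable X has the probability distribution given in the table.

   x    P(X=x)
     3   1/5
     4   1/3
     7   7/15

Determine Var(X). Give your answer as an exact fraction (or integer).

E[X] = (1/5)·3 + (1/3)·4 + (7/15)·7 = 26/5
E[X²] = (1/5)·9 + (1/3)·16 + (7/15)·49 = 30
Var(X) = 30 − (26/5)² = 74/25

74/25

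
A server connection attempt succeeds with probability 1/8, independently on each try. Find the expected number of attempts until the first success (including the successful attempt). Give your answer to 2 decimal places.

For a geometric distribution, E[trials] = 1/p = 1/(1/8) = 8.
≈ 8.00

8.00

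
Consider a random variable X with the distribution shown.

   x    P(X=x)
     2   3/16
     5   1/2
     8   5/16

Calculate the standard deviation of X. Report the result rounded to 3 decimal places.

2.088

E[X] = 43/8, E[X²] = 133/4
Var(X) = E[X²] − (E[X])² = 133/4 − 1849/64 = 279/64
SD(X) = √(279/64) ≈ 2.088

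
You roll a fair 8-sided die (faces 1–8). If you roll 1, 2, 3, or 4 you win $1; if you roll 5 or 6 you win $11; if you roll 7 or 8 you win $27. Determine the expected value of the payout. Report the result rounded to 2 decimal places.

E[payout] = (1/2)·1 + (1/4)·11 + (1/4)·27 = 10
≈ $10.00

$10.00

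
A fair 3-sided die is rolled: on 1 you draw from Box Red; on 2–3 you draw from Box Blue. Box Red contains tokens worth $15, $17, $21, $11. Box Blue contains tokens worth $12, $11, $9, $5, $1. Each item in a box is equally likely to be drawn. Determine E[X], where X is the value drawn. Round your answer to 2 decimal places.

E[X | Box Red] = (15 + 17 + 21 + 11)/4 = 16
E[X | Box Blue] = (12 + 11 + 9 + 5 + 1)/5 = 38/5
E[X] = (1/3)·16 + (2/3)·38/5 = 52/5 ≈ 10.40

$10.40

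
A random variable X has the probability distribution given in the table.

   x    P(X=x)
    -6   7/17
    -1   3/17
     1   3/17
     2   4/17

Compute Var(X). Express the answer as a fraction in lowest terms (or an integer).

206/17

E[X] = (7/17)·(-6) + (3/17)·(-1) + (3/17)·1 + (4/17)·2 = -2
E[X²] = (7/17)·36 + (3/17)·1 + (3/17)·1 + (4/17)·4 = 274/17
Var(X) = 274/17 − (-2)² = 206/17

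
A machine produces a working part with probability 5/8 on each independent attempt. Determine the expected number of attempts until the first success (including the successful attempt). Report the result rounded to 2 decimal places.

For a geometric distribution, E[trials] = 1/p = 1/(5/8) = 8/5.
≈ 1.60

1.60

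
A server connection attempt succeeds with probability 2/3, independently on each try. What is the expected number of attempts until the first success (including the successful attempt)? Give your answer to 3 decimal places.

1.500

For a geometric distribution, E[trials] = 1/p = 1/(2/3) = 3/2.
≈ 1.500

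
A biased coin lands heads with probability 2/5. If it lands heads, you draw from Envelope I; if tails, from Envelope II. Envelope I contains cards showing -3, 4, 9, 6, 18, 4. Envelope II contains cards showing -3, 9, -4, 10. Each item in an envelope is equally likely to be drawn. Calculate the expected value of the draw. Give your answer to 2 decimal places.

E[X | Envelope I] = (-3 + 4 + 9 + 6 + 18 + 4)/6 = 19/3
E[X | Envelope II] = (-3 + 9 − 4 + 10)/4 = 3
E[X] = (2/5)·19/3 + (3/5)·3 = 13/3 ≈ 4.33

4.33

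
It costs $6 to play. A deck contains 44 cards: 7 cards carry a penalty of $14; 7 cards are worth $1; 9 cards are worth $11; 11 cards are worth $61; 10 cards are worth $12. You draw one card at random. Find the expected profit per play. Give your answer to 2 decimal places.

E[payout] = (7/44)·(-14) + (7/44)·1 + (9/44)·11 + (11/44)·61 + (10/44)·12 = 799/44
Expected profit = 799/44 − 6 = 535/44 ≈ $12.16

$12.16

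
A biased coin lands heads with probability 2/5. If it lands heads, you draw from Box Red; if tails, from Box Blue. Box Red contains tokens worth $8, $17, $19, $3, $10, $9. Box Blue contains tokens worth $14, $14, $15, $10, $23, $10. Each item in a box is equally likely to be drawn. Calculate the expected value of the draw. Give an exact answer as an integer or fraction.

$13

E[X | Box Red] = (8 + 17 + 19 + 3 + 10 + 9)/6 = 11
E[X | Box Blue] = (14 + 14 + 15 + 10 + 23 + 10)/6 = 43/3
E[X] = (2/5)·11 + (3/5)·43/3 = 13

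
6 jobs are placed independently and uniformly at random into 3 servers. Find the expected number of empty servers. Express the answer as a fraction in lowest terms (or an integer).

64/243

Let Xⱼ=1 if server j is empty. P(Xⱼ=1) = ((3-1)/3)^6 = 64/729.
By linearity, E[#empty] = 3·64/729 = 64/243.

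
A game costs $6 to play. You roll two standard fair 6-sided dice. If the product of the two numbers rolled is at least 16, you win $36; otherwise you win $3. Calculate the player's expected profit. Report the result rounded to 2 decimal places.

$7.08

E[payout] = (25/36)·3 + (11/36)·36 = 157/12
Expected profit = 157/12 − 6 = 85/12 ≈ $7.08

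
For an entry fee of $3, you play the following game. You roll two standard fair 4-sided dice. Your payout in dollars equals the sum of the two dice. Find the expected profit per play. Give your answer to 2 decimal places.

$2.00

Distribution of the sum of the two dice: 2 w.p. 1/16, 3 w.p. 1/8, 4 w.p. 3/16, 5 w.p. 1/4, 6 w.p. 3/16, 7 w.p. 1/8, …
E[payout] = (1/16)·2 + (1/8)·3 + (3/16)·4 + (1/4)·5 + (3/16)·6 + (1/8)·7 + (1/16)·8 = 5
Expected profit = 5 − 3 = 2 ≈ $2.00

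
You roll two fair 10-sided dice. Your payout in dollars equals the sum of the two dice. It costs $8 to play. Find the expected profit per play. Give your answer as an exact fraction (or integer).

Distribution of the sum of the two dice: 2 w.p. 1/100, 3 w.p. 1/50, 4 w.p. 3/100, 5 w.p. 1/25, 6 w.p. 1/20, 7 w.p. 3/50, …
E[payout] = (1/100)·2 + (1/50)·3 + (3/100)·4 + (1/25)·5 + (1/20)·6 + (3/50)·7 + (7/100)·8 + (2/25)·9 + (9/100)·10 + (1/10)·11 + (9/100)·12 + (2/25)·13 + (7/100)·14 + (3/50)·15 + (1/20)·16 + (1/25)·17 + (3/100)·18 + (1/50)·19 + (1/100)·20 = 11
Expected profit = 11 − 8 = 3

$3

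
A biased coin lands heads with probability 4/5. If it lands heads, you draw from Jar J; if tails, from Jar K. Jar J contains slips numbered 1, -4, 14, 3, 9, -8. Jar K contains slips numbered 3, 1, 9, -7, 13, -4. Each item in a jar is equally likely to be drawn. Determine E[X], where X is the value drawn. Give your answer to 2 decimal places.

E[X | Jar J] = (1 − 4 + 14 + 3 + 9 − 8)/6 = 5/2
E[X | Jar K] = (3 + 1 + 9 − 7 + 13 − 4)/6 = 5/2
E[X] = (4/5)·5/2 + (1/5)·5/2 = 5/2 ≈ 2.50

2.50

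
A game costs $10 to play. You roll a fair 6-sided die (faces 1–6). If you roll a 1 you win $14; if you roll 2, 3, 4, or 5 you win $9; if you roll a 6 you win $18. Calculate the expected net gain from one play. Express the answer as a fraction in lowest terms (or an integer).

4/3 dollars

E[payout] = (2/3)·9 + (1/6)·14 + (1/6)·18 = 34/3
Expected profit = 34/3 − 10 = 4/3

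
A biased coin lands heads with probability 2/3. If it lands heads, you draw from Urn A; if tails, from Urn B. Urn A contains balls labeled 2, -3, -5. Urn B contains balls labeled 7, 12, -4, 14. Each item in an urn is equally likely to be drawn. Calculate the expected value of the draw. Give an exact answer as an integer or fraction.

13/12

E[X | Urn A] = (2 − 3 − 5)/3 = -2
E[X | Urn B] = (7 + 12 − 4 + 14)/4 = 29/4
E[X] = (2/3)·(-2) + (1/3)·29/4 = 13/12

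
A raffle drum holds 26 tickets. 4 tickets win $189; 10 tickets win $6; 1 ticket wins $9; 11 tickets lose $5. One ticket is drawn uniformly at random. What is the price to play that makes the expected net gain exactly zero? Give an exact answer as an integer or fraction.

E[payout] = (4/26)·189 + (10/26)·6 + (1/26)·9 + (11/26)·(-5) = 385/13
Fair fee = E[payout] = 385/13

385/13 dollars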